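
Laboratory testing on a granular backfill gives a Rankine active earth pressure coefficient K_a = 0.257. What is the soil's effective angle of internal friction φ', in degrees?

K_a = tan²(45° − φ/2) ⇒ 45° − φ/2 = arctan(√0.257) = 26.88°.
φ = 2(45° − 26.88°) = 36.23°.

36.2°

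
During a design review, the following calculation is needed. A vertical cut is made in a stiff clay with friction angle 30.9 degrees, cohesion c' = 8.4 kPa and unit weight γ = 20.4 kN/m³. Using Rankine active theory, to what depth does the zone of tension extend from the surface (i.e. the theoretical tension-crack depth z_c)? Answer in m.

K_a = tan²(45° − 30.9°/2) = 0.3214; √K_a = 0.5669.
The active pressure is zero where K_a γ z = 2c√K_a, so z_c = 2c/(γ√K_a) = 2×8.4/(20.4×0.5669) = 1.453 m.

1.45 m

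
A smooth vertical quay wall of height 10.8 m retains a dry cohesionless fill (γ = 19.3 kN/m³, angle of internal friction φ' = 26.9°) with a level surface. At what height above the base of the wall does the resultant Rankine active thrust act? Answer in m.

3.60 m

K_a = 0.3770.
The pressure distribution is triangular, so the resultant acts at H/3 above the base = 10.8/3 = 3.600 m.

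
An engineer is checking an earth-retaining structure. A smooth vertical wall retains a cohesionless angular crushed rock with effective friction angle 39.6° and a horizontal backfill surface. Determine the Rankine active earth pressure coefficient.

0.221

K_a = (1 − sin φ)/(1 + sin φ) = (1 − sin 39.6°)/(1 + sin 39.6°) = 0.2214.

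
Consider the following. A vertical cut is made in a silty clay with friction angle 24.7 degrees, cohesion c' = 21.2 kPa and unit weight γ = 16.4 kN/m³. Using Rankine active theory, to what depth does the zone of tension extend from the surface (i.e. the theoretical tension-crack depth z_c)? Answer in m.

4.03 m

K_a = tan²(45° − 24.7°/2) = 0.4106; √K_a = 0.6408.
The active pressure is zero where K_a γ z = 2c√K_a, so z_c = 2c/(γ√K_a) = 2×21.2/(16.4×0.6408) = 4.035 m.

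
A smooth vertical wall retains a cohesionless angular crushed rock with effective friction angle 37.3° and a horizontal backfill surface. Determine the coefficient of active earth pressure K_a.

0.245

K_a = (1 − sin φ)/(1 + sin φ) = (1 − sin 37.3°)/(1 + sin 37.3°) = 0.2453.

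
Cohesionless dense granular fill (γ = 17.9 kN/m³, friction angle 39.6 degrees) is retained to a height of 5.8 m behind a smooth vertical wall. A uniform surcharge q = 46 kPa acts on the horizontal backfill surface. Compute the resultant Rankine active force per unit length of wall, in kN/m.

126 kN/m

K_a = tan²(45° − φ/2) = 0.2214.
Soil triangle: ½ K_a γ H² = 0.5×0.2214×17.9×5.8² = 66.67 kN/m.
Surcharge rectangle: K_a q H = 0.2214×46×5.8 = 59.08 kN/m.
Total = 66.67 + 59.08 = 125.7 kN/m.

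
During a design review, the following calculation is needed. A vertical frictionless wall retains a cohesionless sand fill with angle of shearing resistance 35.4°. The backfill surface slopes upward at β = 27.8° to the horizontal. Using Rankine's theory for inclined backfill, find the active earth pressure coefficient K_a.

0.390

K_a = cos β · (cos β − √(cos²β − cos²φ)) / (cos β + √(cos²β − cos²φ)).
cos β = 0.8846, cos φ = 0.8151, √(cos²β − cos²φ) = 0.3436.
K_a = 0.8846 × (0.8846 − 0.3436)/(0.8846 + 0.3436) = 0.3897.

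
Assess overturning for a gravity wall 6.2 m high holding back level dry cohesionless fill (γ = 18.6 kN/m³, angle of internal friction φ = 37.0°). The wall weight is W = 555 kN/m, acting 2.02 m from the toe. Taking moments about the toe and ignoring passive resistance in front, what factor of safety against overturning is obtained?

6.10

K_a = tan²(45° − 37.0°/2) = 0.2486.
P_a = ½K_aγH² = 0.5×0.2486×18.6×6.2² = 88.87 kN/m, acting at H/3 = 2.067 m above the base.
Overturning moment M_o = P_a × H/3 = 88.87 × 2.067 = 183.7.
Resisting moment M_r = W × 2.02 = 555 × 2.02 = 1121.
FS_overturning = M_r/M_o = 1121/183.7 = 6.104.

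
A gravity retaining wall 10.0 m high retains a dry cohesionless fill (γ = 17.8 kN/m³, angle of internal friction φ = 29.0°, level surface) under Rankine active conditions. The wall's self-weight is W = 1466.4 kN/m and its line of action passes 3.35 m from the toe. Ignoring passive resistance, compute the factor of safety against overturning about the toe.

K_a = tan²(45° − 29.0°/2) = 0.3470.
P_a = ½K_aγH² = 0.5×0.3470×17.8×10.0² = 308.8 kN/m, acting at H/3 = 3.333 m above the base.
Overturning moment M_o = P_a × H/3 = 308.8 × 3.333 = 1029.
Resisting moment M_r = W × 3.35 = 1466.4 × 3.35 = 4912.
FS_overturning = M_r/M_o = 4912/1029 = 4.772.

4.77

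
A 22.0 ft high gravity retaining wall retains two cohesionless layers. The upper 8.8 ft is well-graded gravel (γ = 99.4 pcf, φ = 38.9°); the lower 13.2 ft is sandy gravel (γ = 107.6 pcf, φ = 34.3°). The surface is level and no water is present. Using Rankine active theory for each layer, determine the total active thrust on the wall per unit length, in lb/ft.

K_a1 = tan²(45°−38.9°/2) = 0.2285; K_a2 = tan²(45°−34.3°/2) = 0.2792.
Layer 1: σ at base = K_a1 γ₁ h₁ = 199.9 psf; P₁ = ½×199.9×8.8 = 879.6.
Layer 2: σ_v at top = γ₁h₁ = 874.7; σ_h top = K_a2×874.7 = 244.2; σ_h base = K_a2×(874.7+107.6×13.2) = 640.7.
P₂ = ½(244.2+640.7)×13.2 = 5840. Total P_a = 879.6+5840 = 6720 lb/ft.

6720 lb/ft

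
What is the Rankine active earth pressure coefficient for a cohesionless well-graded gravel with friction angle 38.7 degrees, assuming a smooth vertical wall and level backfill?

0.231

K_a = tan²(45° − φ/2) = tan²(25.65°) = 0.2306.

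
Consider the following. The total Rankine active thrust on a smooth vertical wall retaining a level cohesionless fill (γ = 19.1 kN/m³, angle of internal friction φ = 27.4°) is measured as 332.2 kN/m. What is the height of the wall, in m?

K_a = 0.3697. P_a = ½ K_a γ H² ⇒ H = √(2P_a/(K_a γ)).
H = √(2×332.2/(0.3697×19.1)) = 9.700 m.

9.70 m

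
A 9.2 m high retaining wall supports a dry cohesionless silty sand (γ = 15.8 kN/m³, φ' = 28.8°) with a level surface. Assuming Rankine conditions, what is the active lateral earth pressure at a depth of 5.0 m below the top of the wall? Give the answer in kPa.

27.6 kPa

K_a = (1 − sin φ)/(1 + sin φ) = 0.3498.
σ_h = K_a γ z = 0.3498 × 15.8 × 5.0 = 27.63 kPa.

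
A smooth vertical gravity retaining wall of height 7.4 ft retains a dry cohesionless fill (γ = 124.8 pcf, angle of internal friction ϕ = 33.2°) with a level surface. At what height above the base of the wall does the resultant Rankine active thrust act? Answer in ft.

2.47 ft

K_a = 0.2924.
The pressure distribution is triangular, so the resultant acts at H/3 above the base = 7.4/3 = 2.467 ft.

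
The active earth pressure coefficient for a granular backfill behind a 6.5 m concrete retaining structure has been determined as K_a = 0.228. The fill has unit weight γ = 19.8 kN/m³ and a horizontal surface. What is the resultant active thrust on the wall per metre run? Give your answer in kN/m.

95.4 kN/m

P = ½ K_a γ H² = 0.5 × 0.228 × 19.8 × 6.5² = 95.37 kN/m.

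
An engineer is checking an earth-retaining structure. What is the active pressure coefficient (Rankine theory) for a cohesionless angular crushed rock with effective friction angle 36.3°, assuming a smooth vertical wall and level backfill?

0.256

K_a = tan²(45° − φ/2) = tan²(26.85°) = 0.2563.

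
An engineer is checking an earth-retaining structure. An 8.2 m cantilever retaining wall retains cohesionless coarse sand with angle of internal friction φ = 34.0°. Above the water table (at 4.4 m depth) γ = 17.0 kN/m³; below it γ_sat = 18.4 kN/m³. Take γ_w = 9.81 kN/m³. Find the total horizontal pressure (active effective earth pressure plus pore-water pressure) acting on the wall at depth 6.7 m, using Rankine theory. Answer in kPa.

49.3 kPa

K_a = (1 − sin φ)/(1 + sin φ) = 0.2827.
γ' = 18.4 − 9.81 = 8.590 kN/m³.
Effective vertical stress at 6.7 m: σ'_v = 17.0×4.4 + 8.590×2.30 = 94.56 kPa.
σ'_h = K_a σ'_v = 0.2827 × 94.56 = 26.73 kPa; u = γ_w × 2.30 = 22.56 kPa.
Total σ_h = 26.73 + 22.56 = 49.30 kPa.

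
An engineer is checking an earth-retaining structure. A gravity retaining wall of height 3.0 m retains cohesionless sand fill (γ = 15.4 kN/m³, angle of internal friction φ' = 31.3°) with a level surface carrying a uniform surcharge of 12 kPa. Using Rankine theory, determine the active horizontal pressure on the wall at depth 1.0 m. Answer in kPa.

K_a = (1 − sin φ)/(1 + sin φ) = 0.3162.
σ_v = γz + q = 15.4 × 1.0 + 12 = 27.40 kPa.
σ_h = K_a σ_v = 0.3162 × 27.40 = 8.664 kPa.

8.66 kPa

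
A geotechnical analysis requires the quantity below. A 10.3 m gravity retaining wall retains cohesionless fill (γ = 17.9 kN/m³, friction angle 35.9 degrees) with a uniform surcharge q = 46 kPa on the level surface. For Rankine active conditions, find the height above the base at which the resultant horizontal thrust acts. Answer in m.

4.00 m

K_a = 0.2607.
Triangular part P₁ = ½K_aγH² = 247.6 at H/3 = 3.433 m; rectangular part P₂ = K_a q H = 123.5 at H/2 = 5.150 m.
ȳ = (P₁·3.433 + P₂·5.150)/(P₁+P₂) = 4.005 m.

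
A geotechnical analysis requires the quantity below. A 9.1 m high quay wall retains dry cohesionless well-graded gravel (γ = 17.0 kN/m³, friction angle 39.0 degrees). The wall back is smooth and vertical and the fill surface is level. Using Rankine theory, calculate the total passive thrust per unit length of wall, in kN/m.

K_p = tan²(45° + φ/2) = 4.395.
P_p = ½ K_p γ H² = 0.5 × 4.395 × 17.0 × 9.1² = 3094 kN/m.

3090 kN/m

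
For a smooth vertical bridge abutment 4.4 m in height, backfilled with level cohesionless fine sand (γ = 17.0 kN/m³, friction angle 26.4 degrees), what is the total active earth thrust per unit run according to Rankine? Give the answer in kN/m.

63.3 kN/m

K_a = tan²(45° − φ/2) = 0.3844.
P_a = ½ K_a γ H² = 0.5 × 0.3844 × 17.0 × 4.4² = 63.26 kN/m.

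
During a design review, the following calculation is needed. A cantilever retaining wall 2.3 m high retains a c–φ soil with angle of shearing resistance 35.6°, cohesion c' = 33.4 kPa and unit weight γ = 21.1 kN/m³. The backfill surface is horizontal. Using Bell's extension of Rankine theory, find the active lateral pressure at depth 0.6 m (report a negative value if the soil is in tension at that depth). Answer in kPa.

K_a = (1 − sin φ)/(1 + sin φ) = 0.2641.
σ_a = K_a γ z − 2c√K_a = 0.2641×21.1×0.6 − 2×33.4×0.5139 = -30.99 kPa.

-31.0 kPa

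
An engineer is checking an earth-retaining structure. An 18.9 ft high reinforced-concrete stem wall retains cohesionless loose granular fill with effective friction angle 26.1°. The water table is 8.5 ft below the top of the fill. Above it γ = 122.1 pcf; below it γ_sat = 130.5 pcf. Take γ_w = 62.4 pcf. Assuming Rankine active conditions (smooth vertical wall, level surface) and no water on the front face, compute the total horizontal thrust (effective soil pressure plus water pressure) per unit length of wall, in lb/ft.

10700 lb/ft

K_a = tan²(45° − φ/2) = 0.3889.
γ' = 130.5 − 62.4 = 68.10 pcf. Depth below WT = 10.4 ft.
σ'_h at WT = K_a γ d_w = 403.7 psf; at base = 403.7 + K_a γ' × 10.4 = 679.1 psf.
P₁ (0–8.5 ft) = ½×403.7×8.5 = 1716. P₂ (8.5–18.9 ft) = ½(403.7+679.1)×10.4 = 5631.
P_w = ½ γ_w h₂² = 0.5×62.4×10.4² = 3375. Total = 1716+5631+3375 = 10720 lb/ft.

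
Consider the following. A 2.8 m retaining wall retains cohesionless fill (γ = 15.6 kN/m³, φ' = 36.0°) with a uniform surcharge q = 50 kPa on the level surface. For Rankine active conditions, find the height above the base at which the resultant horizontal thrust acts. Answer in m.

K_a = 0.2596.
Triangular part P₁ = ½K_aγH² = 15.88 at H/3 = 0.9333 m; rectangular part P₂ = K_a q H = 36.35 at H/2 = 1.400 m.
ȳ = (P₁·0.9333 + P₂·1.400)/(P₁+P₂) = 1.258 m.

1.26 m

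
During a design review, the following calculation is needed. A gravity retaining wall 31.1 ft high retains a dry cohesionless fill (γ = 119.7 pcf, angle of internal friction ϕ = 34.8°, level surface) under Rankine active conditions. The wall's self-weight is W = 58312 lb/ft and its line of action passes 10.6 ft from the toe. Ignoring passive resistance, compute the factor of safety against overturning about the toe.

K_a = tan²(45° − 34.8°/2) = 0.2733.
P_a = ½K_aγH² = 0.5×0.2733×119.7×31.1² = 15820 lb/ft, acting at H/3 = 10.37 ft above the base.
Overturning moment M_o = P_a × H/3 = 15820 × 10.37 = 164000.
Resisting moment M_r = W × 10.6 = 58312 × 10.6 = 618100.
FS_overturning = M_r/M_o = 618100/164000 = 3.769.

3.77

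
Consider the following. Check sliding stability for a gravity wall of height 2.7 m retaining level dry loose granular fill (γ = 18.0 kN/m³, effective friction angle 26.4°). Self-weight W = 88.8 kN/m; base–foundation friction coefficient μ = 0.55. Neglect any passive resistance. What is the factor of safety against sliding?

1.94

K_a = tan²(45° − 26.4°/2) = 0.3844.
P_a = ½K_aγH² = 0.5×0.3844×18.0×2.7² = 25.22 kN/m, acting at H/3 = 0.9000 m above the base.
FS_sliding = μW / P_a = 0.55×88.8 / 25.22 = 1.936.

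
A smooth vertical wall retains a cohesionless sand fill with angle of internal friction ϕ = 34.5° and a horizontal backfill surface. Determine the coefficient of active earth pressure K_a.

0.277

K_a = tan²(45° − φ/2) = tan²(27.75°) = 0.2768.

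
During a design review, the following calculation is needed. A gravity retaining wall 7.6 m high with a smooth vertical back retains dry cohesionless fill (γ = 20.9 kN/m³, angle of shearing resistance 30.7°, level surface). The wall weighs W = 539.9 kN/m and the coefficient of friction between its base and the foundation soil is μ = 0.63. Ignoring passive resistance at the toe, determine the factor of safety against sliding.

1.74

K_a = tan²(45° − 30.7°/2) = 0.3240.
P_a = ½K_aγH² = 0.5×0.3240×20.9×7.6² = 195.6 kN/m, acting at H/3 = 2.533 m above the base.
FS_sliding = μW / P_a = 0.63×539.9 / 195.6 = 1.739.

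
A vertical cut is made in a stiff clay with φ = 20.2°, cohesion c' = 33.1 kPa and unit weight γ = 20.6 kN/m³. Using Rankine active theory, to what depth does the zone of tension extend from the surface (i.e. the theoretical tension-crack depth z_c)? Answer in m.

K_a = tan²(45° − 20.2°/2) = 0.4867; √K_a = 0.6976.
The active pressure is zero where K_a γ z = 2c√K_a, so z_c = 2c/(γ√K_a) = 2×33.1/(20.6×0.6976) = 4.607 m.

4.61 m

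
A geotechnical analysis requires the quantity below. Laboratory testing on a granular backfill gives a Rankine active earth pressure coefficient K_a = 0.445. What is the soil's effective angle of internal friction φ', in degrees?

K_a = tan²(45° − φ/2) ⇒ 45° − φ/2 = arctan(√0.445) = 33.71°.
φ = 2(45° − 33.71°) = 22.59°.

22.6°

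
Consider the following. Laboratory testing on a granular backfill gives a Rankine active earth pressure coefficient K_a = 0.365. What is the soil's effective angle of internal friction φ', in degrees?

K_a = tan²(45° − φ/2) ⇒ 45° − φ/2 = arctan(√0.365) = 31.14°.
φ = 2(45° − 31.14°) = 27.72°.

27.7°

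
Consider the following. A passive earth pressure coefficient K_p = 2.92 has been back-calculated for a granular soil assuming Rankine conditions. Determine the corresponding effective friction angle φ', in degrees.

K_p = (1+sin φ)/(1−sin φ) ⇒ sin φ = (K_p − 1)/(K_p + 1) = 0.4898.
φ = arcsin(0.4898) = 29.33°.

29.3°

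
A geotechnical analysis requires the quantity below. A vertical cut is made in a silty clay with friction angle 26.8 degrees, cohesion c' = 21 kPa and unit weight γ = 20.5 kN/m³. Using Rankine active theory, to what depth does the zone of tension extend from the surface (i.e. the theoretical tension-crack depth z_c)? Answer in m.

3.33 m

K_a = tan²(45° − 26.8°/2) = 0.3785; √K_a = 0.6152.
The active pressure is zero where K_a γ z = 2c√K_a, so z_c = 2c/(γ√K_a) = 2×21/(20.5×0.6152) = 3.330 m.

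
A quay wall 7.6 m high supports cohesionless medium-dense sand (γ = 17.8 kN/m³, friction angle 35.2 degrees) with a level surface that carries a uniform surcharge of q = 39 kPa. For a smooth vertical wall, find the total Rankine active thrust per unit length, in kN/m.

218 kN/m

K_a = tan²(45° − φ/2) = 0.2687.
Soil triangle: ½ K_a γ H² = 0.5×0.2687×17.8×7.6² = 138.1 kN/m.
Surcharge rectangle: K_a q H = 0.2687×39×7.6 = 79.64 kN/m.
Total = 138.1 + 79.64 = 217.8 kN/m.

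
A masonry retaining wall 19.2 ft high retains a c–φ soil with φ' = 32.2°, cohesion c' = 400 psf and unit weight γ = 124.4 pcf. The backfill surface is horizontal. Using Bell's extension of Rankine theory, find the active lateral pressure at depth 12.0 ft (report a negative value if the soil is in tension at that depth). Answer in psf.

K_a = (1 − sin φ)/(1 + sin φ) = 0.3047.
σ_a = K_a γ z − 2c√K_a = 0.3047×124.4×12.0 − 2×400×0.5520 = 13.29 psf.

13.3 psf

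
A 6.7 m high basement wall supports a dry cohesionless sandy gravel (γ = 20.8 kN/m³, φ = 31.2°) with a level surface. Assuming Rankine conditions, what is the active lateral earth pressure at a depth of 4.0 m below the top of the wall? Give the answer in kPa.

K_a = (1 − sin φ)/(1 + sin φ) = 0.3175.
σ_h = K_a γ z = 0.3175 × 20.8 × 4.0 = 26.42 kPa.

26.4 kPa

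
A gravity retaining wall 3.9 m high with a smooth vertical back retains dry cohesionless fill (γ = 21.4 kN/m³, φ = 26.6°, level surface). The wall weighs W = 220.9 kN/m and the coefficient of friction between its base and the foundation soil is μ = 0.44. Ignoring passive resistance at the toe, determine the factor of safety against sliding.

K_a = tan²(45° − 26.6°/2) = 0.3814.
P_a = ½K_aγH² = 0.5×0.3814×21.4×3.9² = 62.08 kN/m, acting at H/3 = 1.300 m above the base.
FS_sliding = μW / P_a = 0.44×220.9 / 62.08 = 1.566.

1.57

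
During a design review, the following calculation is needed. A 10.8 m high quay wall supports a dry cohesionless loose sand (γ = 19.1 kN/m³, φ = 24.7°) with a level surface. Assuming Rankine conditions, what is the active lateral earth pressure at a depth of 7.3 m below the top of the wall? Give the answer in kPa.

K_a = (1 − sin φ)/(1 + sin φ) = 0.4106.
σ_h = K_a γ z = 0.4106 × 19.1 × 7.3 = 57.25 kPa.

57.2 kPa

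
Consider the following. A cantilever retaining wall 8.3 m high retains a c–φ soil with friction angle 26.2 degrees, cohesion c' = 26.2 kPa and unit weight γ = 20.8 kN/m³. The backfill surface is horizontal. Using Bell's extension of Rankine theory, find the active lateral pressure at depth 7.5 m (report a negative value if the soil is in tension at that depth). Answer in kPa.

27.8 kPa

K_a = (1 − sin φ)/(1 + sin φ) = 0.3874.
σ_a = K_a γ z − 2c√K_a = 0.3874×20.8×7.5 − 2×26.2×0.6224 = 27.82 kPa.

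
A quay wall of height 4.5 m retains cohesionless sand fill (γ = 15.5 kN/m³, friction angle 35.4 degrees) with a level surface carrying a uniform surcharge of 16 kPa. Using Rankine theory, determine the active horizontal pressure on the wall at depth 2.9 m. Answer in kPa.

K_a = (1 − sin φ)/(1 + sin φ) = 0.2664.
σ_v = γz + q = 15.5 × 2.9 + 16 = 60.95 kPa.
σ_h = K_a σ_v = 0.2664 × 60.95 = 16.24 kPa.

16.2 kPa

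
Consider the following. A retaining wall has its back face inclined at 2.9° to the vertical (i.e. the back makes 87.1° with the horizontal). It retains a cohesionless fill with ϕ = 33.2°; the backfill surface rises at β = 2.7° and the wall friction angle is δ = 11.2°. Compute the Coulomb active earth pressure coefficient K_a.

0.299

K_a = sin²(α+φ) / [sin²α · sin(α−δ) · (1 + √{sin(φ+δ)sin(φ−β) / (sin(α−δ)sin(α+β))})²].
With α = 87.1°, φ = 33.2°, δ = 11.2°, β = 2.7°: K_a = 0.2991.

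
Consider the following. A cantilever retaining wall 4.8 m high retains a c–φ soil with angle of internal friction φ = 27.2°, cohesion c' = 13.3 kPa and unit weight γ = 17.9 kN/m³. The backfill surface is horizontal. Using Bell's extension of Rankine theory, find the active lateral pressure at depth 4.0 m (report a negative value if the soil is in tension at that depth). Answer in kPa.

10.4 kPa

K_a = (1 − sin φ)/(1 + sin φ) = 0.3726.
σ_a = K_a γ z − 2c√K_a = 0.3726×17.9×4.0 − 2×13.3×0.6104 = 10.44 kPa.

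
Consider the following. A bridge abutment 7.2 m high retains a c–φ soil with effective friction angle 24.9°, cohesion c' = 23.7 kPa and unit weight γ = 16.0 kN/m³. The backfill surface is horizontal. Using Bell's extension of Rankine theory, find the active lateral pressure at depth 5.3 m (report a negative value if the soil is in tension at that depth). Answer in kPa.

4.29 kPa

K_a = (1 − sin φ)/(1 + sin φ) = 0.4074.
σ_a = K_a γ z − 2c√K_a = 0.4074×16.0×5.3 − 2×23.7×0.6383 = 4.294 kPa.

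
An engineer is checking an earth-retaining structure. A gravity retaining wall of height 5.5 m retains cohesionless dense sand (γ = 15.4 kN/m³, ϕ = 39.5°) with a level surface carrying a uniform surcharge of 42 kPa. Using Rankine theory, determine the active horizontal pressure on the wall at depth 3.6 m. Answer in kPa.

21.7 kPa

K_a = (1 − sin φ)/(1 + sin φ) = 0.2224.
σ_v = γz + q = 15.4 × 3.6 + 42 = 97.44 kPa.
σ_h = K_a σ_v = 0.2224 × 97.44 = 21.67 kPa.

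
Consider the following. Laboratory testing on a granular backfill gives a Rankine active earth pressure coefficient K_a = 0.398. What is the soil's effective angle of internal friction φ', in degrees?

K_a = tan²(45° − φ/2) ⇒ 45° − φ/2 = arctan(√0.398) = 32.25°.
φ = 2(45° − 32.25°) = 25.51°.

25.5°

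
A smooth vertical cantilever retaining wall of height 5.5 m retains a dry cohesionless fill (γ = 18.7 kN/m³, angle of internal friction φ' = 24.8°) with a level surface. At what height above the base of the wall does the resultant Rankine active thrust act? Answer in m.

1.83 m

K_a = 0.4090.
The pressure distribution is triangular, so the resultant acts at H/3 above the base = 5.5/3 = 1.833 m.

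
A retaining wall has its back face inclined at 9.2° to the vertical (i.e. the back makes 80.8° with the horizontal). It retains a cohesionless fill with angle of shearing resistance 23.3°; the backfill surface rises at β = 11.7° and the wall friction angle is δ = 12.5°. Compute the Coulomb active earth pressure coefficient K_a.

0.565

K_a = sin²(α+φ) / [sin²α · sin(α−δ) · (1 + √{sin(φ+δ)sin(φ−β) / (sin(α−δ)sin(α+β))})²].
With α = 80.8°, φ = 23.3°, δ = 12.5°, β = 11.7°: K_a = 0.5651.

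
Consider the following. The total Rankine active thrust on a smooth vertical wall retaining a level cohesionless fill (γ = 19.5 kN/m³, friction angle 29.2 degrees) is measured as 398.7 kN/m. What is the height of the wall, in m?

10.9 m

K_a = 0.3442. P_a = ½ K_a γ H² ⇒ H = √(2P_a/(K_a γ)).
H = √(2×398.7/(0.3442×19.5)) = 10.90 m.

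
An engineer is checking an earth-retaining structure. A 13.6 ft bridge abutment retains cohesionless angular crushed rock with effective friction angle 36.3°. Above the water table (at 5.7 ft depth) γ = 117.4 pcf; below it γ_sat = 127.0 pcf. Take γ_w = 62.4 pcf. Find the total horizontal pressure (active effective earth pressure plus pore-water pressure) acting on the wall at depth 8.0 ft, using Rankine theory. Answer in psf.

353 psf

K_a = (1 − sin φ)/(1 + sin φ) = 0.2563.
γ' = 127.0 − 62.4 = 64.60 pcf.
Effective vertical stress at 8.0 ft: σ'_v = 117.4×5.7 + 64.60×2.30 = 817.8 psf.
σ'_h = K_a σ'_v = 0.2563 × 817.8 = 209.6 psf; u = γ_w × 2.30 = 143.5 psf.
Total σ_h = 209.6 + 143.5 = 353.1 psf.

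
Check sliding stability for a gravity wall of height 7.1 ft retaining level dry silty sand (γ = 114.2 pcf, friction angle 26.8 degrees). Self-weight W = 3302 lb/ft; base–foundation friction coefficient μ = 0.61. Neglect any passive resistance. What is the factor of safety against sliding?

K_a = tan²(45° − 26.8°/2) = 0.3785.
P_a = ½K_aγH² = 0.5×0.3785×114.2×7.1² = 1089 lb/ft, acting at H/3 = 2.367 ft above the base.
FS_sliding = μW / P_a = 0.61×3302 / 1089 = 1.849.

1.85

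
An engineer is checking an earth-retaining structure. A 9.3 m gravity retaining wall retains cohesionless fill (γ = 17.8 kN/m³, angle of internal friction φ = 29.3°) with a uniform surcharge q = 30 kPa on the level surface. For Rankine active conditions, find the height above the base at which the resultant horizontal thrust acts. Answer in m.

3.51 m

K_a = 0.3428.
Triangular part P₁ = ½K_aγH² = 263.9 at H/3 = 3.100 m; rectangular part P₂ = K_a q H = 95.65 at H/2 = 4.650 m.
ȳ = (P₁·3.100 + P₂·4.650)/(P₁+P₂) = 3.512 m.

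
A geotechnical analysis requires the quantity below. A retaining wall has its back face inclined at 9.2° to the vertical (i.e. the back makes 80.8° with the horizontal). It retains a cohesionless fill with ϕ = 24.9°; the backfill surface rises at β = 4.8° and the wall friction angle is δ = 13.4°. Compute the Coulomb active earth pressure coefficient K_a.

K_a = sin²(α+φ) / [sin²α · sin(α−δ) · (1 + √{sin(φ+δ)sin(φ−β) / (sin(α−δ)sin(α+β))})²].
With α = 80.8°, φ = 24.9°, δ = 13.4°, β = 4.8°: K_a = 0.4697.

0.470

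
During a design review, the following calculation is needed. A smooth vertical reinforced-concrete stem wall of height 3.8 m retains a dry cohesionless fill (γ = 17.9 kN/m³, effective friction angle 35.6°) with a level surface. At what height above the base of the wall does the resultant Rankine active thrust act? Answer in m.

K_a = 0.2641.
The pressure distribution is triangular, so the resultant acts at H/3 above the base = 3.8/3 = 1.267 m.

1.27 m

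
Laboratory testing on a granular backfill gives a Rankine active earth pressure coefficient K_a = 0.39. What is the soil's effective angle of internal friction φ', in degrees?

26.0°

K_a = tan²(45° − φ/2) ⇒ 45° − φ/2 = arctan(√0.39) = 31.98°.
φ = 2(45° − 31.98°) = 26.03°.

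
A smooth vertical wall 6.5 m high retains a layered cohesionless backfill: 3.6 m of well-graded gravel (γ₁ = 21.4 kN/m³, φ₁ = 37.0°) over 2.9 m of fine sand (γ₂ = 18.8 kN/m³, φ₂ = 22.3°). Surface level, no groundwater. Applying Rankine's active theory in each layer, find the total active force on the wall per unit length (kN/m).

171 kN/m

K_a1 = tan²(45°−37.0°/2) = 0.2486; K_a2 = tan²(45°−22.3°/2) = 0.4498.
Layer 1: σ at base = K_a1 γ₁ h₁ = 19.15 kPa; P₁ = ½×19.15×3.6 = 34.47.
Layer 2: σ_v at top = γ₁h₁ = 77.04; σ_h top = K_a2×77.04 = 34.66; σ_h base = K_a2×(77.04+18.8×2.9) = 59.18.
P₂ = ½(34.66+59.18)×2.9 = 136.1. Total P_a = 34.47+136.1 = 170.5 kN/m.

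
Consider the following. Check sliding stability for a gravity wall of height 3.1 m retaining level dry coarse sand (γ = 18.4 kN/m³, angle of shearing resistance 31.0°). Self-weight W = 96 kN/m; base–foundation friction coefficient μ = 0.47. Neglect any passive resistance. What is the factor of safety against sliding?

K_a = tan²(45° − 31.0°/2) = 0.3201.
P_a = ½K_aγH² = 0.5×0.3201×18.4×3.1² = 28.30 kN/m, acting at H/3 = 1.033 m above the base.
FS_sliding = μW / P_a = 0.47×96 / 28.30 = 1.594.

1.59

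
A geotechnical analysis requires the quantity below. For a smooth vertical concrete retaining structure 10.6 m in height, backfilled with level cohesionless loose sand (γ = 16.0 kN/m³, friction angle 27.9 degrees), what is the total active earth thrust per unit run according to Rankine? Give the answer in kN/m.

326 kN/m

K_a = tan²(45° − φ/2) = 0.3625.
P_a = ½ K_a γ H² = 0.5 × 0.3625 × 16.0 × 10.6² = 325.8 kN/m.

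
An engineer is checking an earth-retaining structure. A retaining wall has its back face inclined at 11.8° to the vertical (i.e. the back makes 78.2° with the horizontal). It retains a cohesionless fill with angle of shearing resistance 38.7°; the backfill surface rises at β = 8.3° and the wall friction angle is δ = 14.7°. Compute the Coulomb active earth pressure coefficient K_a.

0.331

K_a = sin²(α+φ) / [sin²α · sin(α−δ) · (1 + √{sin(φ+δ)sin(φ−β) / (sin(α−δ)sin(α+β))})²].
With α = 78.2°, φ = 38.7°, δ = 14.7°, β = 8.3°: K_a = 0.3308.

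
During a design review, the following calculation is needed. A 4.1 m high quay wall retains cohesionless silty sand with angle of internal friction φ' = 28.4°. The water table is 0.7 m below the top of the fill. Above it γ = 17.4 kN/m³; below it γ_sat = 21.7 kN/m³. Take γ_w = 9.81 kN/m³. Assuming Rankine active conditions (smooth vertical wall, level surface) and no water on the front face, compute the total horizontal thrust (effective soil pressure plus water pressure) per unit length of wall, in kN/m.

97.4 kN/m

K_a = tan²(45° − φ/2) = 0.3554.
γ' = 21.7 − 9.81 = 11.89 kN/m³. Depth below WT = 3.4 m.
σ'_h at WT = K_a γ d_w = 4.328 kPa; at base = 4.328 + K_a γ' × 3.4 = 18.69 kPa.
P₁ (0–0.7 m) = ½×4.328×0.7 = 1.515. P₂ (0.7–4.1 m) = ½(4.328+18.69)×3.4 = 39.14.
P_w = ½ γ_w h₂² = 0.5×9.81×3.4² = 56.70. Total = 1.515+39.14+56.70 = 97.35 kN/m.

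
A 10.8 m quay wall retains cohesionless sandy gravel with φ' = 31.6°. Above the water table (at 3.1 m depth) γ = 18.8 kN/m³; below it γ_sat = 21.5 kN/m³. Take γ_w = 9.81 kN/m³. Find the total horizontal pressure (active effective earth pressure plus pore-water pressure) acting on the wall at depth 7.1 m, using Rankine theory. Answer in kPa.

K_a = (1 − sin φ)/(1 + sin φ) = 0.3123.
γ' = 21.5 − 9.81 = 11.69 kN/m³.
Effective vertical stress at 7.1 m: σ'_v = 18.8×3.1 + 11.69×4.00 = 105.0 kPa.
σ'_h = K_a σ'_v = 0.3123 × 105.0 = 32.81 kPa; u = γ_w × 4.00 = 39.24 kPa.
Total σ_h = 32.81 + 39.24 = 72.05 kPa.

72.0 kPa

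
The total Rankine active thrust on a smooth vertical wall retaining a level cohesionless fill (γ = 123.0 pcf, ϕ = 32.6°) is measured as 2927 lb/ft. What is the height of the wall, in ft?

12.6 ft

K_a = 0.2997. P_a = ½ K_a γ H² ⇒ H = √(2P_a/(K_a γ)).
H = √(2×2927/(0.2997×123.0)) = 12.60 ft.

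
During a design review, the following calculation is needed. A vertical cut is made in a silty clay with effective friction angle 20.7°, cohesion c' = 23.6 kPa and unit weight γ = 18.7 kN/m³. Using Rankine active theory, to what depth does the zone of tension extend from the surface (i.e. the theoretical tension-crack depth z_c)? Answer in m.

K_a = tan²(45° − 20.7°/2) = 0.4777; √K_a = 0.6911.
The active pressure is zero where K_a γ z = 2c√K_a, so z_c = 2c/(γ√K_a) = 2×23.6/(18.7×0.6911) = 3.652 m.

3.65 m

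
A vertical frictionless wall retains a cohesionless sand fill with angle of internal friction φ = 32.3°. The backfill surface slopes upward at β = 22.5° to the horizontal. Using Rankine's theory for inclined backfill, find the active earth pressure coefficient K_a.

K_a = cos β · (cos β − √(cos²β − cos²φ)) / (cos β + √(cos²β − cos²φ)).
cos β = 0.9239, cos φ = 0.8453, √(cos²β − cos²φ) = 0.3729.
K_a = 0.9239 × (0.9239 − 0.3729)/(0.9239 + 0.3729) = 0.3925.

0.392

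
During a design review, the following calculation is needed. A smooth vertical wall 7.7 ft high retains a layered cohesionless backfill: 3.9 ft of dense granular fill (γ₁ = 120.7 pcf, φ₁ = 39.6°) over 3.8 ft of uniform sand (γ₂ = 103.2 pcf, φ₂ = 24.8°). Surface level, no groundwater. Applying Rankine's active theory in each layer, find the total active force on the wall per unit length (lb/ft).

K_a1 = tan²(45°−39.6°/2) = 0.2214; K_a2 = tan²(45°−24.8°/2) = 0.4090.
Layer 1: σ at base = K_a1 γ₁ h₁ = 104.2 psf; P₁ = ½×104.2×3.9 = 203.3.
Layer 2: σ_v at top = γ₁h₁ = 470.7; σ_h top = K_a2×470.7 = 192.5; σ_h base = K_a2×(470.7+103.2×3.8) = 352.9.
P₂ = ½(192.5+352.9)×3.8 = 1036. Total P_a = 203.3+1036 = 1240 lb/ft.

1240 lb/ft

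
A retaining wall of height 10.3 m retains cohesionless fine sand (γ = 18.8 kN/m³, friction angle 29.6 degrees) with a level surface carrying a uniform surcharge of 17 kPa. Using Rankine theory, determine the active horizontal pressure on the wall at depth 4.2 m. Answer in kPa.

32.5 kPa

K_a = (1 − sin φ)/(1 + sin φ) = 0.3387.
σ_v = γz + q = 18.8 × 4.2 + 17 = 95.96 kPa.
σ_h = K_a σ_v = 0.3387 × 95.96 = 32.51 kPa.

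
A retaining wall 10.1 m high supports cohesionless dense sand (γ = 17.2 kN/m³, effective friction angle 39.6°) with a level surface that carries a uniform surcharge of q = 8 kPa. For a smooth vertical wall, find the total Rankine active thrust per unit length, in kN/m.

212 kN/m

K_a = tan²(45° − φ/2) = 0.2214.
Soil triangle: ½ K_a γ H² = 0.5×0.2214×17.2×10.1² = 194.3 kN/m.
Surcharge rectangle: K_a q H = 0.2214×8×10.1 = 17.89 kN/m.
Total = 194.3 + 17.89 = 212.1 kN/m.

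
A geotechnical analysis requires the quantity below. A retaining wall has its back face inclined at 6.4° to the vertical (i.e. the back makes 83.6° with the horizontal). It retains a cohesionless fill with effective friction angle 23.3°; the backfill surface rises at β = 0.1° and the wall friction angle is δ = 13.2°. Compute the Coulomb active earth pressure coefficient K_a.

K_a = sin²(α+φ) / [sin²α · sin(α−δ) · (1 + √{sin(φ+δ)sin(φ−β) / (sin(α−δ)sin(α+β))})²].
With α = 83.6°, φ = 23.3°, δ = 13.2°, β = 0.1°: K_a = 0.4372.

0.437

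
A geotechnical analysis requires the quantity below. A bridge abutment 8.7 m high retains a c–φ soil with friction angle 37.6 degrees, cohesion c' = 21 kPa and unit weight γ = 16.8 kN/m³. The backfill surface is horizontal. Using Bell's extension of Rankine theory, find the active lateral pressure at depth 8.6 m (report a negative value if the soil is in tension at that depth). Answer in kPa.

14.3 kPa

K_a = (1 − sin φ)/(1 + sin φ) = 0.2421.
σ_a = K_a γ z − 2c√K_a = 0.2421×16.8×8.6 − 2×21×0.4921 = 14.32 kPa.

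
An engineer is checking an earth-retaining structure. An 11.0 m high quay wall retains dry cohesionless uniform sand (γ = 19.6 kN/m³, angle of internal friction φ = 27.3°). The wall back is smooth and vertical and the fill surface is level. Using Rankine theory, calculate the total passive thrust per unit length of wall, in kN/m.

3200 kN/m

K_p = tan²(45° + φ/2) = 2.694.
P_p = ½ K_p γ H² = 0.5 × 2.694 × 19.6 × 11.0² = 3195 kN/m.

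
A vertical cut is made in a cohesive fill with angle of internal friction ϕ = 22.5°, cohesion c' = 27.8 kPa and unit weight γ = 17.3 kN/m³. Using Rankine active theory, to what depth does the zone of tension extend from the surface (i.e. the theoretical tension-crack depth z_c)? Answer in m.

4.81 m

K_a = tan²(45° − 22.5°/2) = 0.4465; √K_a = 0.6682.
The active pressure is zero where K_a γ z = 2c√K_a, so z_c = 2c/(γ√K_a) = 2×27.8/(17.3×0.6682) = 4.810 m.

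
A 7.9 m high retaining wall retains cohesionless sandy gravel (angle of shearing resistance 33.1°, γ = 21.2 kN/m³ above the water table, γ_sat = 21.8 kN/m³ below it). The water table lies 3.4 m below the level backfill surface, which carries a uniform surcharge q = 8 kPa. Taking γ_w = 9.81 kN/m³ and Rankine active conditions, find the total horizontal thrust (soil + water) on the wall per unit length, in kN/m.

285 kN/m

K_a = tan²(45° − φ/2) = 0.2936.
γ' = 21.8 − 9.81 = 11.99 kN/m³. h₂ = H − d_w = 4.5 m.
σ'_h: at surface K_a·q = 2.349; at WT K_a(q+γd_w) = 23.51; at base K_a(q+γd_w+γ'h₂) = 39.35 kPa.
P₁ = ½(2.349+23.51)×3.4 = 43.96; P₂ = ½(23.51+39.35)×4.5 = 141.4; P_w = ½γ_w h₂² = 99.33.
Total = 43.96+141.4+99.33 = 284.7 kN/m.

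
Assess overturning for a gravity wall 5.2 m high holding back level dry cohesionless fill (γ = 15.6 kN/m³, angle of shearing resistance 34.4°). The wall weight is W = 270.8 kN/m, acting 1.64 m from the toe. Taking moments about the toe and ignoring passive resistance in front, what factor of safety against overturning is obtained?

4.37

K_a = tan²(45° − 34.4°/2) = 0.2780.
P_a = ½K_aγH² = 0.5×0.2780×15.6×5.2² = 58.63 kN/m, acting at H/3 = 1.733 m above the base.
Overturning moment M_o = P_a × H/3 = 58.63 × 1.733 = 101.6.
Resisting moment M_r = W × 1.64 = 270.8 × 1.64 = 444.1.
FS_overturning = M_r/M_o = 444.1/101.6 = 4.370.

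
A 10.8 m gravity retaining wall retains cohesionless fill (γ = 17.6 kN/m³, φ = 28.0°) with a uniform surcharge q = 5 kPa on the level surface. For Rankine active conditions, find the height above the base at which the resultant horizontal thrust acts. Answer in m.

K_a = 0.3610.
Triangular part P₁ = ½K_aγH² = 370.6 at H/3 = 3.600 m; rectangular part P₂ = K_a q H = 19.50 at H/2 = 5.400 m.
ȳ = (P₁·3.600 + P₂·5.400)/(P₁+P₂) = 3.690 m.

3.69 m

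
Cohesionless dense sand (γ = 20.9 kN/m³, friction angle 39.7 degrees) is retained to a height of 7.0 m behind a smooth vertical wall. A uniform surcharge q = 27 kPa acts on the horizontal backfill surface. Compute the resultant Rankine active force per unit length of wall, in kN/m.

155 kN/m

K_a = tan²(45° − φ/2) = 0.2204.
Soil triangle: ½ K_a γ H² = 0.5×0.2204×20.9×7.0² = 112.9 kN/m.
Surcharge rectangle: K_a q H = 0.2204×27×7.0 = 41.66 kN/m.
Total = 112.9 + 41.66 = 154.5 kN/m.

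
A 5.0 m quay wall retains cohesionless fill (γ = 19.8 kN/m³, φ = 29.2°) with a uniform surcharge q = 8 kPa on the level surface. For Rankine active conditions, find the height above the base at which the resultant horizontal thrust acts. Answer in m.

1.78 m

K_a = 0.3442.
Triangular part P₁ = ½K_aγH² = 85.19 at H/3 = 1.667 m; rectangular part P₂ = K_a q H = 13.77 at H/2 = 2.500 m.
ȳ = (P₁·1.667 + P₂·2.500)/(P₁+P₂) = 1.783 m.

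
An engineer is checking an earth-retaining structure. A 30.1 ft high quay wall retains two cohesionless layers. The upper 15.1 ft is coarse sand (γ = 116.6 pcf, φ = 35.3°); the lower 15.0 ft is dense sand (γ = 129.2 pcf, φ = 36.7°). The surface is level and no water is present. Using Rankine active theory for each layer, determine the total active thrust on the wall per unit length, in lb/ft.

13900 lb/ft

K_a1 = tan²(45°−35.3°/2) = 0.2675; K_a2 = tan²(45°−36.7°/2) = 0.2519.
Layer 1: σ at base = K_a1 γ₁ h₁ = 471.0 psf; P₁ = ½×471.0×15.1 = 3556.
Layer 2: σ_v at top = γ₁h₁ = 1761; σ_h top = K_a2×1761 = 443.4; σ_h base = K_a2×(1761+129.2×15.0) = 931.5.
P₂ = ½(443.4+931.5)×15.0 = 10310. Total P_a = 3556+10310 = 13870 lb/ft.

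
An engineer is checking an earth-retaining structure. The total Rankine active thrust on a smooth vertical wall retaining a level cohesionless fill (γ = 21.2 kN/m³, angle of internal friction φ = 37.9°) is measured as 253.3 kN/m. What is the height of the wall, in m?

K_a = 0.2389. P_a = ½ K_a γ H² ⇒ H = √(2P_a/(K_a γ)).
H = √(2×253.3/(0.2389×21.2)) = 10.00 m.

10.0 m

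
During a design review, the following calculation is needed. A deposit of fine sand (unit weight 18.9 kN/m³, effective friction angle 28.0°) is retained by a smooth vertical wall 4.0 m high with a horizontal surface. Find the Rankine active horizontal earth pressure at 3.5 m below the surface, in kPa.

23.9 kPa

K_a = (1 − sin φ)/(1 + sin φ) = 0.3610.
σ_h = K_a γ z = 0.3610 × 18.9 × 3.5 = 23.88 kPa.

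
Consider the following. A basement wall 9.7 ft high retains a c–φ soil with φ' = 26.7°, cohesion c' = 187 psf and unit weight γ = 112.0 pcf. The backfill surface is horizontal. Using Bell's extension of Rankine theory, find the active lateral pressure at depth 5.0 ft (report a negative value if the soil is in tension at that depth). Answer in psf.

-17.8 psf

K_a = (1 − sin φ)/(1 + sin φ) = 0.3800.
σ_a = K_a γ z − 2c√K_a = 0.3800×112.0×5.0 − 2×187×0.6164 = -17.76 psf.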